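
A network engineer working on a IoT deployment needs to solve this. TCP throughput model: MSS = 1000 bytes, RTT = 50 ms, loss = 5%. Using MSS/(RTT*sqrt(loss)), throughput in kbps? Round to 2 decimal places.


Given: MSS = 1000 bytes, RTT = 50 ms, loss = 5%
RTT in seconds = 50 / 1000 = 0.05
Loss rate = 5% = 0.05
sqrt(loss) = sqrt(0.05) = 0.223606797750
Throughput (bytes/s) = 1000 / (0.05 * 0.223606797750) = 89442.7191
Throughput (kbps) = 89442.7191 * 8 / 1000 = 715.541753 -> 715.54 kbps (2 dp)

715.54


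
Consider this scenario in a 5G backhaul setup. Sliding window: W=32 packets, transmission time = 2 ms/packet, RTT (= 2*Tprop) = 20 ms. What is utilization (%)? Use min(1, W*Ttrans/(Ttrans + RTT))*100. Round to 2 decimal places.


Given: W = 32, Ttrans = 2 ms, RTT = 20 ms (= 2 * Tprop, Tprop = 10 ms)
Cycle time = Ttrans + RTT = 2 + 20 = 22 ms (first packet sent until its ACK returns)
W * Ttrans = 32 * 2 = 64 ms of sending per cycle
W * Ttrans / (Ttrans + RTT) = 64 / 22 = 2.909091
U = min(1, 2.909091) = 1.000000
U% = 100.00%

100.00


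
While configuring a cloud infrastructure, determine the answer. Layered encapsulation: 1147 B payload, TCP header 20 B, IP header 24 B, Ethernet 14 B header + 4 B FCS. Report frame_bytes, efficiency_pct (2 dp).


TCP segment = 1147 + 20 = 1167 B
IP packet = 1167 + 24 = 1191 B
Ethernet frame = 1191 + 14 + 4 = 1209 B
Efficiency = app / frame = 1147 / 1209 = 0.948718 = 94.8718% -> 94.87% (2 dp)

1209, 94.87


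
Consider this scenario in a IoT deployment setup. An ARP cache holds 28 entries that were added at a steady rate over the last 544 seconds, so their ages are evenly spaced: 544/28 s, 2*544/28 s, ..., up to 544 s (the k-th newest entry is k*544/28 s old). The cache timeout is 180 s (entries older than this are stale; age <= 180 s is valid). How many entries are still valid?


Ages are k * 544/28 s for k = 1..28 (spacing = 19.4286 s).
Entry k is valid iff k * 544/28 <= 180 iff k <= 28 * 180 / 544 = 9.2647
n_valid = floor(9.2647) = 9
(n_stale = 28 - 9 = 19)

9


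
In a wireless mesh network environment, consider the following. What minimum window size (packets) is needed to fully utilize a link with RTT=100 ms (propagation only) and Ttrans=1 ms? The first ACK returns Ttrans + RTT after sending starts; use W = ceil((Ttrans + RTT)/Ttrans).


Given: Ttrans = 1 ms, RTT = 100 ms (= 2 * Tprop, Tprop = 50 ms)
Time until first ACK returns = Ttrans + RTT = 1 + 100 = 101 ms
Need W * Ttrans >= Ttrans + RTT  ->  W >= (Ttrans + RTT) / Ttrans
(Ttrans + RTT) / Ttrans = 101 / 1 = 101
W_min = ceil(101) = 101

101


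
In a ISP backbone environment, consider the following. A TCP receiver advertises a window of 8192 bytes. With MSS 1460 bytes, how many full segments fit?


Given: RWND = 8192 bytes, MSS = 1460 bytes
Full segments = floor(RWND / MSS)
Full segments = floor(8192 / 1460)
Full segments = floor(5.611) = 5

5


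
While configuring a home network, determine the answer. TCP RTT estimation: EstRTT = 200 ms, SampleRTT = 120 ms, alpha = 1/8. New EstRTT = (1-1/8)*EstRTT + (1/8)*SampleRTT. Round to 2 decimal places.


Given: EstRTT = 200 ms, SampleRTT = 120 ms, alpha = 1/8
New EstRTT = (1 - alpha) * EstRTT + alpha * SampleRTT
(7/8) * 200 = 175
(1/8) * 120 = 15
New EstRTT = 175 + 15 = 190 ms -> 190.00 ms (2 dp)

190.00


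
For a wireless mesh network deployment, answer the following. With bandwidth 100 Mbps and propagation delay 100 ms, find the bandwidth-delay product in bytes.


Given: bandwidth = 100 Mbps, delay = 100 ms
BDP in bits = 100 * 10^6 * 100 / 1000
BDP in bits = 10000000
BDP in bytes = 10000000 / 8 = 1250000

1250000


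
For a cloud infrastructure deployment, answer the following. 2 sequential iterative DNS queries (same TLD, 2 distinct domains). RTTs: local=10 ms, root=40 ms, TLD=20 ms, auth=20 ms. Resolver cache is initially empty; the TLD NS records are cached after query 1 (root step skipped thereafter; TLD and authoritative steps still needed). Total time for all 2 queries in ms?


Lookup 1 (cold cache): local + root + TLD + auth = 10 + 40 + 20 + 20 = 90 ms
Lookups 2..2 (TLD NS cached -> skip root; new domain -> still ask TLD and auth): local + TLD + auth = 10 + 20 + 20 = 50 ms each
Remaining 1 lookups: 1 * 50 = 50 ms
Total = 90 + 50 = 140 ms

140


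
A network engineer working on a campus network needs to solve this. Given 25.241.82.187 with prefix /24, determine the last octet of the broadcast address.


Given: IP = 25.241.82.187, prefix = /24
Host bits = 32 - 24 = 8
Network last octet = 187 AND mask = 0
Host part size = 2^8 - 1 = 255
Broadcast last octet = 0 OR 255 = 255

255


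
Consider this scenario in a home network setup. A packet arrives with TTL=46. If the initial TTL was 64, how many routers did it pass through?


Given: initial TTL = 64, received TTL = 46
Hops = initial TTL - received TTL
Hops = 64 - 46 = 18

18


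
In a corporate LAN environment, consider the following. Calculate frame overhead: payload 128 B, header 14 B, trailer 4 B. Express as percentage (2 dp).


Given: payload = 128 B, header = 14 B, trailer = 4 B
Overhead bytes = header + trailer = 14 + 4 = 18
Total frame = payload + overhead = 128 + 18 = 146
Overhead % = 18 / 146 * 100 = 12.3288% -> 12.33% (2 dp)

12.33


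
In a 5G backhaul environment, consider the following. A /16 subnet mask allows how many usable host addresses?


Given: subnet mask /16
Host bits = 32 - 16 = 16
Total addresses = 2^16 = 65536
Usable hosts = 65536 - 2 (network + broadcast) = 65534

65534


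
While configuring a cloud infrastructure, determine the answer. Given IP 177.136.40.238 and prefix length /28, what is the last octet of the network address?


Given: IP = 177.136.40.238, prefix = /28
Subnet mask = 255.255.255.240
Last octet of IP: 238
Last octet of mask: 240
Network last octet = 238 AND 240 = 224

224


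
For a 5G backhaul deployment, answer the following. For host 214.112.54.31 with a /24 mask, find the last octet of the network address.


Given: IP = 214.112.54.31, prefix = /24
Subnet mask = 255.255.255.0
Last octet of IP: 31
Last octet of mask: 0
Network last octet = 31 AND 0 = 0

0


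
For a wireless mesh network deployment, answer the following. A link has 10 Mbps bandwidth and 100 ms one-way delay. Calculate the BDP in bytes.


Given: bandwidth = 10 Mbps, delay = 100 ms
BDP in bits = 10 * 10^6 * 100 / 1000
BDP in bits = 1000000
BDP in bytes = 1000000 / 8 = 125000

125000


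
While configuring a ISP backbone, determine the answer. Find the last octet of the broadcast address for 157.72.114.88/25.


Given: IP = 157.72.114.88, prefix = /25
Host bits = 32 - 25 = 7
Network last octet = 88 AND mask = 0
Host part size = 2^7 - 1 = 127
Broadcast last octet = 0 OR 127 = 127

127


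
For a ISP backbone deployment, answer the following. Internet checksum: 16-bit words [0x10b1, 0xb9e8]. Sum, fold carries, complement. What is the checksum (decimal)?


Given words: [0x10b1, 0xb9e8]
Step 1: Sum all words
Raw sum = 4273 + 47592 = 51865
One's complement = ~51865 & 0xFFFF = 13670

13670


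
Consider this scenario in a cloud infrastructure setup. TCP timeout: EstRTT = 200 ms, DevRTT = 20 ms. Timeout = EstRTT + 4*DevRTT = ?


Given: EstRTT = 200 ms, DevRTT = 20 ms
Timeout = EstRTT + 4 * DevRTT
4 * DevRTT = 4 * 20 = 80
Timeout = 200 + 80 = 280 ms

280


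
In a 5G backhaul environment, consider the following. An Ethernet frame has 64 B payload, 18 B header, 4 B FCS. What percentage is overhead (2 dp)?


Given: payload = 64 B, header = 18 B, trailer = 4 B
Overhead bytes = header + trailer = 18 + 4 = 22
Total frame = payload + overhead = 64 + 22 = 86
Overhead % = 22 / 86 * 100 = 25.5814% -> 25.58% (2 dp)

25.58


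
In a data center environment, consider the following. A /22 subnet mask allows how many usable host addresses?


Given: subnet mask /22
Host bits = 32 - 22 = 10
Total addresses = 2^10 = 1024
Usable hosts = 1024 - 2 (network + broadcast) = 1022

1022


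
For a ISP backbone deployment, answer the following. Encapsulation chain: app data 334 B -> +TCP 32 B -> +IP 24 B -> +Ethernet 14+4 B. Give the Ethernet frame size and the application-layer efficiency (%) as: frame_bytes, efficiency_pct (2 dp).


TCP segment = 334 + 32 = 366 B
IP packet = 366 + 24 = 390 B
Ethernet frame = 390 + 14 + 4 = 408 B
Efficiency = app / frame = 334 / 408 = 0.818627 = 81.8627% -> 81.86% (2 dp)

408, 81.86


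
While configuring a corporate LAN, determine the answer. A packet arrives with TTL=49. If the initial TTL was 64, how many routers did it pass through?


Given: initial TTL = 64, received TTL = 49
Hops = initial TTL - received TTL
Hops = 64 - 49 = 15

15


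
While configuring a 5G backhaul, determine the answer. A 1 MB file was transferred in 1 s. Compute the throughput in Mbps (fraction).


Given: file = 1 MB, time = 1 s
File in Mb = 1 * 8 = 8 Mb
Throughput = 8 / 1 Mbps
Throughput = 8 Mbps

8


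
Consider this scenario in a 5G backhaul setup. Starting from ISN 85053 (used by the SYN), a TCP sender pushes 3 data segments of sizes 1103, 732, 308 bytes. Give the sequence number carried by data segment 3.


The SYN occupies sequence number ISN = 85053, so the first data byte is ISN + 1 = 85054.
SEQ of data segment i = (ISN + 1) + sum of payload sizes of segments 1..i-1.
Segment 1: SEQ = 85054, payload = 1103 bytes
Segment 2: SEQ = 86157, payload = 732 bytes
Segment 3: SEQ = 86889, payload = 308 bytes
SEQ of segment 3 = 85054 + 1103 + 732 = 86889

86889


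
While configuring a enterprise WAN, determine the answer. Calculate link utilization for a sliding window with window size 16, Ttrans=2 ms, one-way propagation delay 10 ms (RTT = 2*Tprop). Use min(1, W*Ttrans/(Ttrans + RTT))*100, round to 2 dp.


Given: W = 16, Ttrans = 2 ms, RTT = 20 ms (= 2 * Tprop, Tprop = 10 ms)
Cycle time = Ttrans + RTT = 2 + 20 = 22 ms (first packet sent until its ACK returns)
W * Ttrans = 16 * 2 = 32 ms of sending per cycle
W * Ttrans / (Ttrans + RTT) = 32 / 22 = 1.454545
U = min(1, 1.454545) = 1.000000
U% = 100.00%

100.00


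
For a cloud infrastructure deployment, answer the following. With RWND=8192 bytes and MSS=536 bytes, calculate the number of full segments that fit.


Given: RWND = 8192 bytes, MSS = 536 bytes
Full segments = floor(RWND / MSS)
Full segments = floor(8192 / 536)
Full segments = floor(15.2836) = 15

15


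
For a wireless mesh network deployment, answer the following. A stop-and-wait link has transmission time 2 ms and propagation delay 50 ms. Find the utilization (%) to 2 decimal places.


Given: Ttrans = 2 ms, Tprop = 50 ms
RTT = 2 * Tprop = 2 * 50 = 100 ms
U = Ttrans / (Ttrans + RTT)
U = 2 / (2 + 100)
U = 2 / 102 = 0.019608
U% = 1.96%

1.96


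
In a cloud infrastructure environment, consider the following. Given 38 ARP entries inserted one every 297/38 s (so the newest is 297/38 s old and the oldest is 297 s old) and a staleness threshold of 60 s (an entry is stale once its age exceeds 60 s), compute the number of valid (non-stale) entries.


Ages are k * 297/38 s for k = 1..38 (spacing = 7.8158 s).
Entry k is valid iff k * 297/38 <= 60 iff k <= 38 * 60 / 297 = 7.6768
n_valid = floor(7.6768) = 7
(n_stale = 38 - 7 = 31)

7


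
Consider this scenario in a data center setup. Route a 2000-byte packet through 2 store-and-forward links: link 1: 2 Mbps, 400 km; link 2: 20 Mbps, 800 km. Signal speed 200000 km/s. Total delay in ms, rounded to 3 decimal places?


Packet = 2000 bytes = 16000 bits. Store-and-forward: sum (t_trans + t_prop) per link.
Link 1: t_trans = 16000/(2*10^6) s = 8.0000 ms; t_prop = 400/200000 s = 2.0000 ms; subtotal = 10.0000 ms
Link 2: t_trans = 16000/(20*10^6) s = 0.8000 ms; t_prop = 800/200000 s = 4.0000 ms; subtotal = 4.8000 ms
End-to-end = 10.0000 + 4.8000 = 14.8000 ms -> 14.800 ms (3 dp)

14.800


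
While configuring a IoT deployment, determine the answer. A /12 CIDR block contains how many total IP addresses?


Given: CIDR prefix /12
Host bits = 32 - 12 = 20
Total addresses = 2^20 = 1048576

1048576


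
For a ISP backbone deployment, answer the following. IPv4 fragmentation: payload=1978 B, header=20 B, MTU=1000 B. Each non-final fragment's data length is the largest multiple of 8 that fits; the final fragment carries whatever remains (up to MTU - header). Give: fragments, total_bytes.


Max data per non-final fragment = floor((MTU - header)/8)*8 = floor((1000 - 20)/8)*8 = floor(980/8)*8 = 976 B
Final fragment needs no 8-byte alignment: it can carry up to MTU - header = 980 B
Non-final fragments needed = ceil((payload - 980) / 976) = ceil(998/976) = ceil(1.0225) = 2
Number of fragments = 2 + 1 = 3
Fragment sizes (data): 2 * 976 B + 26 B (last, 26 <= 980 OK)
Total bytes sent = payload + n_frags * header = 1978 + 3*20 = 1978 + 60 = 2038 B

3, 2038


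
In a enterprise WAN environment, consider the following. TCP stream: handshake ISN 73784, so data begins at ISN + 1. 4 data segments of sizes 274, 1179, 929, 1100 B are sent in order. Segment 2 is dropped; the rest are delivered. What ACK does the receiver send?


SYN uses sequence number 73784; first data byte = ISN + 1 = 73785.
Segment 1: SEQ = 73785, len = 274 B, covers [73785, 74058]
Segment 2: SEQ = 74059, len = 1179 B, covers [74059, 75237] [LOST]
Segment 3: SEQ = 75238, len = 929 B, covers [75238, 76166]
Segment 4: SEQ = 76167, len = 1100 B, covers [76167, 77266]
In-order data received: bytes [73785, 74058] (segments 1..1).
Segment 2 missing -> gap begins at byte 74059; later segments buffered out of order.
Cumulative ACK = next expected in-order byte = 73785 + 274 = 74059

74059


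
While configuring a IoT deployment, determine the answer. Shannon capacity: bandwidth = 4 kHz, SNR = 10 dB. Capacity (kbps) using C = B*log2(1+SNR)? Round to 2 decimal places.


Given: B = 4 kHz, SNR = 10 dB
SNR linear = 10^(10/10) = 10
1 + SNR = 11
log2(11) = 3.4594316186
C = 4 * 1000 * 3.4594316186 = 13837.7265 bps
C = 13.837726 kbps -> 13.84 kbps (2 dp)

13.84


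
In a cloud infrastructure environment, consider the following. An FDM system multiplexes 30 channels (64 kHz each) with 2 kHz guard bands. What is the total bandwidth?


Given: 30 channels, 64 kHz each, guard = 2 kHz
Channel bandwidth = 30 * 64 = 1920 kHz
Guard bands = 29 gaps * 2 kHz = 58 kHz
Total = 1920 + 58 = 1978 kHz

1978


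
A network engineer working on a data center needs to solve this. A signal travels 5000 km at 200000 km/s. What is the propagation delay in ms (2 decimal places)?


Given: distance = 5000 km, speed = 200000 km/s
Delay = distance / speed = 5000 / 200000 seconds
Delay in ms = 5000 * 1000 / 200000
Delay = 25.0000 ms
Rounded to 2 dp = 25.00 ms

25.00


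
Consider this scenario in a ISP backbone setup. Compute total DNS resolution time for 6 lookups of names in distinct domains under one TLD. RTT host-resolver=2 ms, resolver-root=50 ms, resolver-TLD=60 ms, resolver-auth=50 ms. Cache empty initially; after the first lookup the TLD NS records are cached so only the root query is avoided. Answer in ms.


Lookup 1 (cold cache): local + root + TLD + auth = 2 + 50 + 60 + 50 = 162 ms
Lookups 2..6 (TLD NS cached -> skip root; new domain -> still ask TLD and auth): local + TLD + auth = 2 + 60 + 50 = 112 ms each
Remaining 5 lookups: 5 * 112 = 560 ms
Total = 162 + 560 = 722 ms

722


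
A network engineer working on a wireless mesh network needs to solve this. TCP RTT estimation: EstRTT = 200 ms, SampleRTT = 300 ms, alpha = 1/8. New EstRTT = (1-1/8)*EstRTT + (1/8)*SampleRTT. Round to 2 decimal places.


Given: EstRTT = 200 ms, SampleRTT = 300 ms, alpha = 1/8
New EstRTT = (1 - alpha) * EstRTT + alpha * SampleRTT
(7/8) * 200 = 175
(1/8) * 300 = 37.5
New EstRTT = 175 + 37.5 = 212.5 ms -> 212.50 ms (2 dp)

212.50


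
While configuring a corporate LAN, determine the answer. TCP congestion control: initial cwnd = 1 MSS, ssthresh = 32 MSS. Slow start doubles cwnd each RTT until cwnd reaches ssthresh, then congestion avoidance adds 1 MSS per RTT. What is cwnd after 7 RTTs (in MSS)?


RTT 0: cwnd = 1 MSS (initial)
RTT 1: cwnd = 2 MSS (slow start, doubled)
RTT 2: cwnd = 4 MSS (slow start, doubled)
RTT 3: cwnd = 8 MSS (slow start, doubled)
RTT 4: cwnd = 16 MSS (slow start, doubled)
RTT 5: cwnd = 32 MSS (slow start, doubled)
RTT 6: cwnd = 33 MSS (congestion avoidance, +1)
RTT 7: cwnd = 34 MSS (congestion avoidance, +1)

34


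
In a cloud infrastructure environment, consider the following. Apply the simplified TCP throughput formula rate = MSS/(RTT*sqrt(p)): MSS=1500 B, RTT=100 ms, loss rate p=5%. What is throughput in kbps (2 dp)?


Given: MSS = 1500 bytes, RTT = 100 ms, loss = 5%
RTT in seconds = 100 / 1000 = 0.1
Loss rate = 5% = 0.05
sqrt(loss) = sqrt(0.05) = 0.223606797750
Throughput (bytes/s) = 1500 / (0.1 * 0.223606797750) = 67082.0393
Throughput (kbps) = 67082.0393 * 8 / 1000 = 536.656315 -> 536.66 kbps (2 dp)

536.66


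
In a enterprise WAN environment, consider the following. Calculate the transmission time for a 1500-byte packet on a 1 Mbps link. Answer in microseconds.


Given: packet = 1500 bytes, bandwidth = 1 Mbps
Packet in bits = 1500 * 8 = 12000 bits
Bandwidth = 1 * 10^6 = 1000000 bps
Time = 12000 / 1000000 seconds
Time in us = 12000 * 10^6 / 1000000 = 12000

12000


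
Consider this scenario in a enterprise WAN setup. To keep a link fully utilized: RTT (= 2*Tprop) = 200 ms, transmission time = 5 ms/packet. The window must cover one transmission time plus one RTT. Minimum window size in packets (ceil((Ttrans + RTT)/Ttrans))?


Given: Ttrans = 5 ms, RTT = 200 ms (= 2 * Tprop, Tprop = 100 ms)
Time until first ACK returns = Ttrans + RTT = 5 + 200 = 205 ms
Need W * Ttrans >= Ttrans + RTT  ->  W >= (Ttrans + RTT) / Ttrans
(Ttrans + RTT) / Ttrans = 205 / 5 = 41
W_min = ceil(41) = 41

41


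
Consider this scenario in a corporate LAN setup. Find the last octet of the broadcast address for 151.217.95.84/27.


Given: IP = 151.217.95.84, prefix = /27
Host bits = 32 - 27 = 5
Network last octet = 84 AND mask = 64
Host part size = 2^5 - 1 = 31
Broadcast last octet = 64 OR 31 = 95

95


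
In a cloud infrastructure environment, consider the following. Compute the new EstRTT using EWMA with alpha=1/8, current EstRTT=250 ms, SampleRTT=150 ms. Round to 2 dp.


Given: EstRTT = 250 ms, SampleRTT = 150 ms, alpha = 1/8
New EstRTT = (1 - alpha) * EstRTT + alpha * SampleRTT
(7/8) * 250 = 218.75
(1/8) * 150 = 18.75
New EstRTT = 218.75 + 18.75 = 237.5 ms -> 237.50 ms (2 dp)

237.50


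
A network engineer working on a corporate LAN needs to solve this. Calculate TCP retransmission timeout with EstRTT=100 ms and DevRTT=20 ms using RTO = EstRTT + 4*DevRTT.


Given: EstRTT = 100 ms, DevRTT = 20 ms
Timeout = EstRTT + 4 * DevRTT
4 * DevRTT = 4 * 20 = 80
Timeout = 100 + 80 = 180 ms

180


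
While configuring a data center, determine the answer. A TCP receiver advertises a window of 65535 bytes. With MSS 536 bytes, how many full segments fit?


Given: RWND = 65535 bytes, MSS = 536 bytes
Full segments = floor(RWND / MSS)
Full segments = floor(65535 / 536)
Full segments = floor(122.2668) = 122

122


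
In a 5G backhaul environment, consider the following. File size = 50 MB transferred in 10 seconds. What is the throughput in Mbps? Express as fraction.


Given: file = 50 MB, time = 10 s
File in Mb = 50 * 8 = 400 Mb
Throughput = 400 / 10 Mbps
Throughput = 40 Mbps

40


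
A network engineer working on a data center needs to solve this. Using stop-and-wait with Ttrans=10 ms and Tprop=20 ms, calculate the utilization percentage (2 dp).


Given: Ttrans = 10 ms, Tprop = 20 ms
RTT = 2 * Tprop = 2 * 20 = 40 ms
U = Ttrans / (Ttrans + RTT)
U = 10 / (10 + 40)
U = 10 / 50 = 0.2
U% = 20.00%

20.00


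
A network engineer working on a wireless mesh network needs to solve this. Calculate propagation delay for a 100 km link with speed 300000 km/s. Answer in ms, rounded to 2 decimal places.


Given: distance = 100 km, speed = 300000 km/s
Delay = distance / speed = 100 / 300000 seconds
Delay in ms = 100 * 1000 / 300000
Delay = 0.3333 ms
Rounded to 2 dp = 0.33 ms

0.33


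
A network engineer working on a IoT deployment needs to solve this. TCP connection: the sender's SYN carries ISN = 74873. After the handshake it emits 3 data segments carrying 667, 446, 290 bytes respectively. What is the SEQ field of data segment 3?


The SYN occupies sequence number ISN = 74873, so the first data byte is ISN + 1 = 74874.
SEQ of data segment i = (ISN + 1) + sum of payload sizes of segments 1..i-1.
Segment 1: SEQ = 74874, payload = 667 bytes
Segment 2: SEQ = 75541, payload = 446 bytes
Segment 3: SEQ = 75987, payload = 290 bytes
SEQ of segment 3 = 74874 + 667 + 446 = 75987

75987


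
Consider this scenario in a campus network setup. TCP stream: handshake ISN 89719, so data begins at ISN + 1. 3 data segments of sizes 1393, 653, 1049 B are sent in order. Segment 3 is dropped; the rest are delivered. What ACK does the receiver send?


SYN uses sequence number 89719; first data byte = ISN + 1 = 89720.
Segment 1: SEQ = 89720, len = 1393 B, covers [89720, 91112]
Segment 2: SEQ = 91113, len = 653 B, covers [91113, 91765]
Segment 3: SEQ = 91766, len = 1049 B, covers [91766, 92814] [LOST]
In-order data received: bytes [89720, 91765] (segments 1..2).
Segment 3 missing -> gap begins at byte 91766.
Cumulative ACK = next expected in-order byte = 89720 + 1393 + 653 = 91766

91766


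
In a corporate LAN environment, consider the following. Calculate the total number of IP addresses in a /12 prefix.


Given: CIDR prefix /12
Host bits = 32 - 12 = 20
Total addresses = 2^20 = 1048576

1048576


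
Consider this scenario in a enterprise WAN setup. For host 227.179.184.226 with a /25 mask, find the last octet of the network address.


Given: IP = 227.179.184.226, prefix = /25
Subnet mask = 255.255.255.128
Last octet of IP: 226
Last octet of mask: 128
Network last octet = 226 AND 128 = 128

128


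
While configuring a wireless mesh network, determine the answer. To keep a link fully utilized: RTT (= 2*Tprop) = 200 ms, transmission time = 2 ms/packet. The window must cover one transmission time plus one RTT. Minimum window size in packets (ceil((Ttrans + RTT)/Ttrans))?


Given: Ttrans = 2 ms, RTT = 200 ms (= 2 * Tprop, Tprop = 100 ms)
Time until first ACK returns = Ttrans + RTT = 2 + 200 = 202 ms
Need W * Ttrans >= Ttrans + RTT  ->  W >= (Ttrans + RTT) / Ttrans
(Ttrans + RTT) / Ttrans = 202 / 2 = 101
W_min = ceil(101) = 101

101


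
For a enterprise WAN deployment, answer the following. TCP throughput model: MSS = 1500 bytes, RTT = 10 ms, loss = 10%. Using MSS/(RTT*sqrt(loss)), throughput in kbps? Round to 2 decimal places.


Given: MSS = 1500 bytes, RTT = 10 ms, loss = 10%
RTT in seconds = 10 / 1000 = 0.01
Loss rate = 10% = 0.1
sqrt(loss) = sqrt(0.1) = 0.316227766017
Throughput (bytes/s) = 1500 / (0.01 * 0.316227766017) = 474341.6490
Throughput (kbps) = 474341.6490 * 8 / 1000 = 3794.733192 -> 3794.73 kbps (2 dp)

3794.73


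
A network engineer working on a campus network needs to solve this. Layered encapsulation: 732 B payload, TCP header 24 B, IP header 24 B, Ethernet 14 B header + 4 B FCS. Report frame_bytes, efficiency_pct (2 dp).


TCP segment = 732 + 24 = 756 B
IP packet = 756 + 24 = 780 B
Ethernet frame = 780 + 14 + 4 = 798 B
Efficiency = app / frame = 732 / 798 = 0.917293 = 91.7293% -> 91.73% (2 dp)

798, 91.73


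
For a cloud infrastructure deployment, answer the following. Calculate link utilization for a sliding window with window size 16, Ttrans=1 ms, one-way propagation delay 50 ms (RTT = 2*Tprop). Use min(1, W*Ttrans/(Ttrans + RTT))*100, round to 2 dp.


Given: W = 16, Ttrans = 1 ms, RTT = 100 ms (= 2 * Tprop, Tprop = 50 ms)
Cycle time = Ttrans + RTT = 1 + 100 = 101 ms (first packet sent until its ACK returns)
W * Ttrans = 16 * 1 = 16 ms of sending per cycle
W * Ttrans / (Ttrans + RTT) = 16 / 101 = 0.158416
U = min(1, 0.158416) = 0.158416
U% = 15.84%

15.84


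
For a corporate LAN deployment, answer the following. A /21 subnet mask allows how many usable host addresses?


Given: subnet mask /21
Host bits = 32 - 21 = 11
Total addresses = 2^11 = 2048
Usable hosts = 2048 - 2 (network + broadcast) = 2046

2046


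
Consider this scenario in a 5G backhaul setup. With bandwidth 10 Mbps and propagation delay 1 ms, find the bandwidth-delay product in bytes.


Given: bandwidth = 10 Mbps, delay = 1 ms
BDP in bits = 10 * 10^6 * 1 / 1000
BDP in bits = 10000
BDP in bytes = 10000 / 8 = 1250

1250


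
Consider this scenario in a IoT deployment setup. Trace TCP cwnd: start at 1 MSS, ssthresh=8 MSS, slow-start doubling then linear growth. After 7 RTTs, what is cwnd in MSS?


RTT 0: cwnd = 1 MSS (initial)
RTT 1: cwnd = 2 MSS (slow start, doubled)
RTT 2: cwnd = 4 MSS (slow start, doubled)
RTT 3: cwnd = 8 MSS (slow start, doubled)
RTT 4: cwnd = 9 MSS (congestion avoidance, +1)
RTT 5: cwnd = 10 MSS (congestion avoidance, +1)
RTT 6: cwnd = 11 MSS (congestion avoidance, +1)
RTT 7: cwnd = 12 MSS (congestion avoidance, +1)

12


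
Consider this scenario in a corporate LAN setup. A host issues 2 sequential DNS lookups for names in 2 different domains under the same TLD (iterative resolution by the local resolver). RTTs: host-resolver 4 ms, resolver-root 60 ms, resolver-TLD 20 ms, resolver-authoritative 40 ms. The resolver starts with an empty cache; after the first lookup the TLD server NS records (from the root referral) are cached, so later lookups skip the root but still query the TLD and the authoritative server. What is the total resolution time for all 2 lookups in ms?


Lookup 1 (cold cache): local + root + TLD + auth = 4 + 60 + 20 + 40 = 124 ms
Lookups 2..2 (TLD NS cached -> skip root; new domain -> still ask TLD and auth): local + TLD + auth = 4 + 20 + 40 = 64 ms each
Remaining 1 lookups: 1 * 64 = 64 ms
Total = 124 + 64 = 188 ms

188


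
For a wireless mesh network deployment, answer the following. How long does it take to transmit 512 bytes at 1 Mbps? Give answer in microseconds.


Given: packet = 512 bytes, bandwidth = 1 Mbps
Packet in bits = 512 * 8 = 4096 bits
Bandwidth = 1 * 10^6 = 1000000 bps
Time = 4096 / 1000000 seconds
Time in us = 4096 * 10^6 / 1000000 = 4096

4096


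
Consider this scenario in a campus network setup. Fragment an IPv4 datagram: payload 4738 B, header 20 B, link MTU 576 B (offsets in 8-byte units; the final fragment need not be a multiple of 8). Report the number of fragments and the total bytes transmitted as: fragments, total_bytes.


Max data per non-final fragment = floor((MTU - header)/8)*8 = floor((576 - 20)/8)*8 = floor(556/8)*8 = 552 B
Final fragment needs no 8-byte alignment: it can carry up to MTU - header = 556 B
Non-final fragments needed = ceil((payload - 556) / 552) = ceil(4182/552) = ceil(7.5761) = 8
Number of fragments = 8 + 1 = 9
Fragment sizes (data): 8 * 552 B + 322 B (last, 322 <= 556 OK)
Total bytes sent = payload + n_frags * header = 4738 + 9*20 = 4738 + 180 = 4918 B

9, 4918


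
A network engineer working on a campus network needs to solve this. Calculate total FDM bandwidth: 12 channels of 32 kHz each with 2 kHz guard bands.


Given: 12 channels, 32 kHz each, guard = 2 kHz
Channel bandwidth = 12 * 32 = 384 kHz
Guard bands = 11 gaps * 2 kHz = 22 kHz
Total = 384 + 22 = 406 kHz

406


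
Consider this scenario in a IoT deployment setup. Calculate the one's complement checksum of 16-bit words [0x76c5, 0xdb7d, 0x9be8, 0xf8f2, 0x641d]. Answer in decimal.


Given words: [0x76c5, 0xdb7d, 0x9be8, 0xf8f2, 0x641d]
Step 1: Sum all words
Raw sum = 30405 + 56189 + 39912 + 63730 + 25629 = 215865
Step 2: Fold carry: (19257 + 3) = 19260
One's complement = ~19260 & 0xFFFF = 46275

46275


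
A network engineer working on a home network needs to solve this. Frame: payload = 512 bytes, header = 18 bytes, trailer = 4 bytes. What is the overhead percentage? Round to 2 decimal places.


Given: payload = 512 B, header = 18 B, trailer = 4 B
Overhead bytes = header + trailer = 18 + 4 = 22
Total frame = payload + overhead = 512 + 22 = 534
Overhead % = 22 / 534 * 100 = 4.1199% -> 4.12% (2 dp)

4.12


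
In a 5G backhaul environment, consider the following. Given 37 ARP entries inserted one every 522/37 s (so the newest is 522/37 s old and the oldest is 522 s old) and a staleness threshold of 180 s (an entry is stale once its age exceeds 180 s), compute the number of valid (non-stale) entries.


Ages are k * 522/37 s for k = 1..37 (spacing = 14.1081 s).
Entry k is valid iff k * 522/37 <= 180 iff k <= 37 * 180 / 522 = 12.7586
n_valid = floor(12.7586) = 12
(n_stale = 37 - 12 = 25)

12


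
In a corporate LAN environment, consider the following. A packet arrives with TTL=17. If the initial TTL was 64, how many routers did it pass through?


Given: initial TTL = 64, received TTL = 17
Hops = initial TTL - received TTL
Hops = 64 - 17 = 47

47


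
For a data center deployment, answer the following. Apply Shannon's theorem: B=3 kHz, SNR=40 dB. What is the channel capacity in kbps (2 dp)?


Given: B = 3 kHz, SNR = 40 dB
SNR linear = 10^(40/10) = 10000
1 + SNR = 10001
log2(10001) = 13.2878566418
C = 3 * 1000 * 13.2878566418 = 39863.5699 bps
C = 39.863570 kbps -> 39.86 kbps (2 dp)

39.86


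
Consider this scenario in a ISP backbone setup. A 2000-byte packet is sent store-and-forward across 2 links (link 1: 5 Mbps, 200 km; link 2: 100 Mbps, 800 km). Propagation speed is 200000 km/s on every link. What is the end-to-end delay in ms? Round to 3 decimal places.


Packet = 2000 bytes = 16000 bits. Store-and-forward: sum (t_trans + t_prop) per link.
Link 1: t_trans = 16000/(5*10^6) s = 3.2000 ms; t_prop = 200/200000 s = 1.0000 ms; subtotal = 4.2000 ms
Link 2: t_trans = 16000/(100*10^6) s = 0.1600 ms; t_prop = 800/200000 s = 4.0000 ms; subtotal = 4.1600 ms
End-to-end = 4.2000 + 4.1600 = 8.3600 ms -> 8.360 ms (3 dp)

8.360


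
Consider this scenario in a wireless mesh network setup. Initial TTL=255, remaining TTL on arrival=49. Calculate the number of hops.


Given: initial TTL = 255, received TTL = 49
Hops = initial TTL - received TTL
Hops = 255 - 49 = 206

206


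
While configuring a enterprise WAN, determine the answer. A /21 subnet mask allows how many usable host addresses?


Given: subnet mask /21
Host bits = 32 - 21 = 11
Total addresses = 2^11 = 2048
Usable hosts = 2048 - 2 (network + broadcast) = 2046

2046


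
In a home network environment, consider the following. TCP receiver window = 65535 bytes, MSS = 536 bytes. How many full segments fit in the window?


Given: RWND = 65535 bytes, MSS = 536 bytes
Full segments = floor(RWND / MSS)
Full segments = floor(65535 / 536)
Full segments = floor(122.2668) = 122

122


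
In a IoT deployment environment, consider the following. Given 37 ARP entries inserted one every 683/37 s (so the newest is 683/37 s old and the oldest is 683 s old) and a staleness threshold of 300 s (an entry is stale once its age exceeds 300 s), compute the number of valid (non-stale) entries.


Ages are k * 683/37 s for k = 1..37 (spacing = 18.4595 s).
Entry k is valid iff k * 683/37 <= 300 iff k <= 37 * 300 / 683 = 16.2518
n_valid = floor(16.2518) = 16
(n_stale = 37 - 16 = 21)

16


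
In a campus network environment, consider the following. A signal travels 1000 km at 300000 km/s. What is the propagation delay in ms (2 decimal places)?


Given: distance = 1000 km, speed = 300000 km/s
Delay = distance / speed = 1000 / 300000 seconds
Delay in ms = 1000 * 1000 / 300000
Delay = 3.3333 ms
Rounded to 2 dp = 3.33 ms

3.33


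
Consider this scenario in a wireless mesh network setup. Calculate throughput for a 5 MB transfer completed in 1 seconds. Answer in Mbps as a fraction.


Given: file = 5 MB, time = 1 s
File in Mb = 5 * 8 = 40 Mb
Throughput = 40 / 1 Mbps
Throughput = 40 Mbps

40


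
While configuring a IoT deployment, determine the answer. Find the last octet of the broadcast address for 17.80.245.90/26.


Given: IP = 17.80.245.90, prefix = /26
Host bits = 32 - 26 = 6
Network last octet = 90 AND mask = 64
Host part size = 2^6 - 1 = 63
Broadcast last octet = 64 OR 63 = 127

127


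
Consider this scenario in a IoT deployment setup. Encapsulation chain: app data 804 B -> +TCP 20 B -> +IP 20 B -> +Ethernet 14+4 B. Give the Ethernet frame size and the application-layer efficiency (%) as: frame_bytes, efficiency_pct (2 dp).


TCP segment = 804 + 20 = 824 B
IP packet = 824 + 20 = 844 B
Ethernet frame = 844 + 14 + 4 = 862 B
Efficiency = app / frame = 804 / 862 = 0.932715 = 93.2715% -> 93.27% (2 dp)

862, 93.27


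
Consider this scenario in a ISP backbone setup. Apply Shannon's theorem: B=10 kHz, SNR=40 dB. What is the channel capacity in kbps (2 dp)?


Given: B = 10 kHz, SNR = 40 dB
SNR linear = 10^(40/10) = 10000
1 + SNR = 10001
log2(10001) = 13.2878566418
C = 10 * 1000 * 13.2878566418 = 132878.5664 bps
C = 132.878566 kbps -> 132.88 kbps (2 dp)

132.88


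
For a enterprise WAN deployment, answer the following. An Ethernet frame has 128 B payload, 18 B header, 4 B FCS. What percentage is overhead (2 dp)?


Given: payload = 128 B, header = 18 B, trailer = 4 B
Overhead bytes = header + trailer = 18 + 4 = 22
Total frame = payload + overhead = 128 + 22 = 150
Overhead % = 22 / 150 * 100 = 14.6667% -> 14.67% (2 dp)

14.67


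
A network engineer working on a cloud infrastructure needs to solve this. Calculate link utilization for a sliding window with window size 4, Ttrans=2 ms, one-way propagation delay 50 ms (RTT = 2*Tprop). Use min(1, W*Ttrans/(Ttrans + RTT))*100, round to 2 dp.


Given: W = 4, Ttrans = 2 ms, RTT = 100 ms (= 2 * Tprop, Tprop = 50 ms)
Cycle time = Ttrans + RTT = 2 + 100 = 102 ms (first packet sent until its ACK returns)
W * Ttrans = 4 * 2 = 8 ms of sending per cycle
W * Ttrans / (Ttrans + RTT) = 8 / 102 = 0.078431
U = min(1, 0.078431) = 0.078431
U% = 7.84%

7.84


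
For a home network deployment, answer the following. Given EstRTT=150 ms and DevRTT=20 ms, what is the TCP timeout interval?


Given: EstRTT = 150 ms, DevRTT = 20 ms
Timeout = EstRTT + 4 * DevRTT
4 * DevRTT = 4 * 20 = 80
Timeout = 150 + 80 = 230 ms

230


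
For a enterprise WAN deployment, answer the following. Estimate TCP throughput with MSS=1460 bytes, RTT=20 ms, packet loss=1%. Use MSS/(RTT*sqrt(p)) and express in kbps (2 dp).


Given: MSS = 1460 bytes, RTT = 20 ms, loss = 1%
RTT in seconds = 20 / 1000 = 0.02
Loss rate = 1% = 0.01
sqrt(loss) = sqrt(0.01) = 0.1
Throughput (bytes/s) = 1460 / (0.02 * 0.1) = 730000.0000
Throughput (kbps) = 730000.0000 * 8 / 1000 = 5840.000000 -> 5840.00 kbps (2 dp)

5840.00


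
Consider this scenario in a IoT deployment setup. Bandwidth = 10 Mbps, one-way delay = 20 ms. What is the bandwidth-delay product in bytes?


Given: bandwidth = 10 Mbps, delay = 20 ms
BDP in bits = 10 * 10^6 * 20 / 1000
BDP in bits = 200000
BDP in bytes = 200000 / 8 = 25000

25000


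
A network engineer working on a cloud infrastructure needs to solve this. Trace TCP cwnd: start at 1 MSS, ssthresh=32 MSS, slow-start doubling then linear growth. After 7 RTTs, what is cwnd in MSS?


RTT 0: cwnd = 1 MSS (initial)
RTT 1: cwnd = 2 MSS (slow start, doubled)
RTT 2: cwnd = 4 MSS (slow start, doubled)
RTT 3: cwnd = 8 MSS (slow start, doubled)
RTT 4: cwnd = 16 MSS (slow start, doubled)
RTT 5: cwnd = 32 MSS (slow start, doubled)
RTT 6: cwnd = 33 MSS (congestion avoidance, +1)
RTT 7: cwnd = 34 MSS (congestion avoidance, +1)

34


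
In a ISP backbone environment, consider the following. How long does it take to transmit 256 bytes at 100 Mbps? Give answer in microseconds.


Given: packet = 256 bytes, bandwidth = 100 Mbps
Packet in bits = 256 * 8 = 2048 bits
Bandwidth = 100 * 10^6 = 100000000 bps
Time = 2048 / 100000000 seconds
Time in us = 2048 * 10^6 / 100000000 = 20.48

20.48


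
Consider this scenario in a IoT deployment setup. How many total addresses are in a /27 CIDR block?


Given: CIDR prefix /27
Host bits = 32 - 27 = 5
Total addresses = 2^5 = 32

32


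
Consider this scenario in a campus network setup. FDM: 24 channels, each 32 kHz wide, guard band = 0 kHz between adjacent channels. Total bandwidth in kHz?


Given: 24 channels, 32 kHz each, guard = 0 kHz
Channel bandwidth = 24 * 32 = 768 kHz
Guard bands = 23 gaps * 0 kHz = 0 kHz
Total = 768 + 0 = 768 kHz

768


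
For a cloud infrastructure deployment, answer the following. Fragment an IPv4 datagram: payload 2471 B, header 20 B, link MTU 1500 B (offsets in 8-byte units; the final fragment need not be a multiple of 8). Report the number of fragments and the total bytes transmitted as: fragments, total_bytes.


Max data per non-final fragment = floor((MTU - header)/8)*8 = floor((1500 - 20)/8)*8 = floor(1480/8)*8 = 1480 B
Final fragment needs no 8-byte alignment: it can carry up to MTU - header = 1480 B
Non-final fragments needed = ceil((payload - 1480) / 1480) = ceil(991/1480) = ceil(0.6696) = 1
Number of fragments = 1 + 1 = 2
Fragment sizes (data): 1 * 1480 B + 991 B (last, 991 <= 1480 OK)
Total bytes sent = payload + n_frags * header = 2471 + 2*20 = 2471 + 40 = 2511 B

2, 2511


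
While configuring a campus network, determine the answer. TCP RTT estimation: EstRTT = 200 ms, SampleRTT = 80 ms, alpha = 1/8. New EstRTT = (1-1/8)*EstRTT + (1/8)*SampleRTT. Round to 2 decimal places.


Given: EstRTT = 200 ms, SampleRTT = 80 ms, alpha = 1/8
New EstRTT = (1 - alpha) * EstRTT + alpha * SampleRTT
(7/8) * 200 = 175
(1/8) * 80 = 10
New EstRTT = 175 + 10 = 185 ms -> 185.00 ms (2 dp)

185.00


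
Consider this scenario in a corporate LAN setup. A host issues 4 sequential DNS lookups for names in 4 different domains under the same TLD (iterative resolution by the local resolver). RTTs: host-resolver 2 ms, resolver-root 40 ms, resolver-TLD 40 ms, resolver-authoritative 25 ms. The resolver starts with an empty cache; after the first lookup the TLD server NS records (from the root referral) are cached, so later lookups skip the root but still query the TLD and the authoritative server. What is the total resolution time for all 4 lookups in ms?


Lookup 1 (cold cache): local + root + TLD + auth = 2 + 40 + 40 + 25 = 107 ms
Lookups 2..4 (TLD NS cached -> skip root; new domain -> still ask TLD and auth): local + TLD + auth = 2 + 40 + 25 = 67 ms each
Remaining 3 lookups: 3 * 67 = 201 ms
Total = 107 + 201 = 308 ms

308


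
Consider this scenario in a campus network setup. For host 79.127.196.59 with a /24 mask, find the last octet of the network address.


Given: IP = 79.127.196.59, prefix = /24
Subnet mask = 255.255.255.0
Last octet of IP: 59
Last octet of mask: 0
Network last octet = 59 AND 0 = 0

0


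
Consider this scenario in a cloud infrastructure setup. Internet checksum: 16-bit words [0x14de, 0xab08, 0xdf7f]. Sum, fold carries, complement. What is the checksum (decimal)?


Given words: [0x14de, 0xab08, 0xdf7f]
Step 1: Sum all words
Raw sum = 5342 + 43784 + 57215 = 106341
Step 2: Fold carry: (40805 + 1) = 40806
One's complement = ~40806 & 0xFFFF = 24729

24729


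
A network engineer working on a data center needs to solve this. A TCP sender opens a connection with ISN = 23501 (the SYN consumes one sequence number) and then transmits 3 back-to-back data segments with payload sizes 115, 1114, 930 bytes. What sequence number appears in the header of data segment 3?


The SYN occupies sequence number ISN = 23501, so the first data byte is ISN + 1 = 23502.
SEQ of data segment i = (ISN + 1) + sum of payload sizes of segments 1..i-1.
Segment 1: SEQ = 23502, payload = 115 bytes
Segment 2: SEQ = 23617, payload = 1114 bytes
Segment 3: SEQ = 24731, payload = 930 bytes
SEQ of segment 3 = 23502 + 115 + 1114 = 24731

24731


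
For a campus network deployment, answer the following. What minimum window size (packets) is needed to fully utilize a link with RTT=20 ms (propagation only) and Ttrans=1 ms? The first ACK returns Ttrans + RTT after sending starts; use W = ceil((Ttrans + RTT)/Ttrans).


Given: Ttrans = 1 ms, RTT = 20 ms (= 2 * Tprop, Tprop = 10 ms)
Time until first ACK returns = Ttrans + RTT = 1 + 20 = 21 ms
Need W * Ttrans >= Ttrans + RTT  ->  W >= (Ttrans + RTT) / Ttrans
(Ttrans + RTT) / Ttrans = 21 / 1 = 21
W_min = ceil(21) = 21

21
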